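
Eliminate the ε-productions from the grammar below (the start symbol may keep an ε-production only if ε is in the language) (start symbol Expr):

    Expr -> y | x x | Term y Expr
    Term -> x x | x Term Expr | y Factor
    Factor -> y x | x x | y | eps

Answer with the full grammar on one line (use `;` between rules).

Nullable nonterminals: {Factor}.
ε ∉ L(G), so no ε-production is kept.
Expand every rule over subsets of its nullable positions: Term → y Factor gives y Factor | y.

Expr -> y | x x | Term y Expr; Term -> x x | x Term Expr | y Factor | y; Factor -> y x | x x | y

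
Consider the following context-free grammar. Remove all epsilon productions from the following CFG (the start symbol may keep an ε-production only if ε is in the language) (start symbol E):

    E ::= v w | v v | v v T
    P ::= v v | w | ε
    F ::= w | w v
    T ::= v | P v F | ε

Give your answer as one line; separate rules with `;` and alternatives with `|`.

E ::= v w | v v | v v T; P ::= v v | w; F ::= w | w v; T ::= v | P v F | v F

Nullable nonterminals: {P, T}.
ε ∉ L(G), so no ε-production is kept.
Expand every rule over subsets of its nullable positions: T → P v F gives P v F | v F.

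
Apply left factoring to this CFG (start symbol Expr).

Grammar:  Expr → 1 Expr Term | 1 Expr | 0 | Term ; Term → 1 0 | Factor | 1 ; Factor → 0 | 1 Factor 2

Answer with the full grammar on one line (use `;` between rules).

Expr has alternatives sharing prefix '1 Expr': factor to Expr → 1 Expr Expr1 with Expr1 → Term | ε.
Term has alternatives sharing prefix '1': factor to Term → 1 Term1 with Term1 → 0 | ε.

Expr → 0 | Term | 1 Expr Expr1; Term → Factor | 1 Term1; Factor → 0 | 1 Factor 2; Expr1 → Term | ε; Term1 → 0 | ε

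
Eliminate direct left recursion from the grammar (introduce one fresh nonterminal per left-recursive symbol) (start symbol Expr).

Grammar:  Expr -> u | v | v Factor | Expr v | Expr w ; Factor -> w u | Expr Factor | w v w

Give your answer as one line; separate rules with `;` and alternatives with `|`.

Expr is directly left-recursive.
For Expr: α = {v, w}, β = {u, v, v Factor}. Rewrite as Expr → β Expr1 and Expr1 → α Expr1 | ε.

Expr -> u Expr1 | v Expr1 | v Factor Expr1; Factor -> w u | Expr Factor | w v w; Expr1 -> v Expr1 | w Expr1 | ε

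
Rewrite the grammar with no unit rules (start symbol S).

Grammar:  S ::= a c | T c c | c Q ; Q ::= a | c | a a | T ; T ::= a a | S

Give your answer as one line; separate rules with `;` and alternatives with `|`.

S ::= a c | T c c | c Q; Q ::= a c | T c c | c Q | a | c | a a; T ::= a c | T c c | c Q | a a

Unit pairs: Q ⇒* {S, T}; T ⇒* {S}.
For each unit pair (A, B), copy every non-unit production of B to A, then drop all unit productions.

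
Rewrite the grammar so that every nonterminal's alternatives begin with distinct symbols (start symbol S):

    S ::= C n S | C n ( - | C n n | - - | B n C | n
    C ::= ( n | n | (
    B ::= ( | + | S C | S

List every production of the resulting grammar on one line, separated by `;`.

S ::= - - | B n C | n | C n S'; C ::= n | ( C'; B ::= ( | + | S B'; S' ::= S | ( - | n; C' ::= n | ε; B' ::= C | ε

S has alternatives sharing prefix 'C n': factor to S → C n S' with S' → S | ( - | n.
C has alternatives sharing prefix '(': factor to C → ( C' with C' → n | ε.
B has alternatives sharing prefix 'S': factor to B → S B' with B' → C | ε.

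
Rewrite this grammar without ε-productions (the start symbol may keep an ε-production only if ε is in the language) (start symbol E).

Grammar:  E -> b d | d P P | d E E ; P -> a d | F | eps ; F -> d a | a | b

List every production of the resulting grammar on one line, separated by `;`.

E -> b d | d P P | d P | d | d E E; P -> a d | F; F -> d a | a | b

Nullable set = {P}.
ε ∉ L(G), so no ε-production is kept.
For each production, add variants omitting each subset of nullable occurrences: E → d P P gives d P P | d P | d.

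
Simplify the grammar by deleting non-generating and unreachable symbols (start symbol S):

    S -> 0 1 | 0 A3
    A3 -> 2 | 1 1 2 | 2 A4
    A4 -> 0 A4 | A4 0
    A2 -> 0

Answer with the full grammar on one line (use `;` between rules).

S -> 0 1 | 0 A3; A3 -> 2 | 1 1 2

Generating nonterminals: {A2, A3, S}.
Reachable from S after that: {A3, S}.
Removed useless symbols: {A2, A4} and every production mentioning them.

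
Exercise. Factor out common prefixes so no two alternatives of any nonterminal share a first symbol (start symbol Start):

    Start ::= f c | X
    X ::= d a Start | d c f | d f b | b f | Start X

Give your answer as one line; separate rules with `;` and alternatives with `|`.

X has alternatives sharing prefix 'd': factor to X → d X1 with X1 → a Start | c f | f b.

Start ::= f c | X; X ::= b f | Start X | d X1; X1 ::= a Start | c f | f b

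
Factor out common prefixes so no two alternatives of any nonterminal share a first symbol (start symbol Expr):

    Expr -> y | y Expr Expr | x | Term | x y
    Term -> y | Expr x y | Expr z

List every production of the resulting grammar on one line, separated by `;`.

Expr has alternatives sharing prefix 'y': factor to Expr → y Expr1 with Expr1 → ε | Expr Expr.
Expr has alternatives sharing prefix 'x': factor to Expr → x Expr2 with Expr2 → ε | y.
Term has alternatives sharing prefix 'Expr': factor to Term → Expr Term1 with Term1 → x y | z.

Expr -> Term | y Expr1 | x Expr2; Term -> y | Expr Term1; Expr1 -> ε | Expr Expr; Expr2 -> ε | y; Term1 -> x y | z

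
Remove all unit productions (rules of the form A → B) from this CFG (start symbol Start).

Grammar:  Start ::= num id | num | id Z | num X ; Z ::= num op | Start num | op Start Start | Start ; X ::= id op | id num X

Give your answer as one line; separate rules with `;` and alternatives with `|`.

Unit pairs: Z ⇒* {Start}.
Replace each nonterminal's rules with the union of the non-unit rules of every nonterminal it unit-derives.

Start ::= num id | num | id Z | num X; Z ::= num op | Start num | op Start Start | num id | num | id Z | num X; X ::= id op | id num X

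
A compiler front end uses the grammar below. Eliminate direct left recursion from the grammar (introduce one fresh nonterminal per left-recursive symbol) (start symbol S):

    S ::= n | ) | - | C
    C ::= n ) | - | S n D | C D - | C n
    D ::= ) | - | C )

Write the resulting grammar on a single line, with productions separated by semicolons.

C is directly left-recursive.
For C: α = {D -, n}, β = {n ), -, S n D}. Rewrite as C → β C' and C' → α C' | ε.

S ::= n | ) | - | C; C ::= n ) C' | - C' | S n D C'; D ::= ) | - | C ); C' ::= D - C' | n C' | epsilon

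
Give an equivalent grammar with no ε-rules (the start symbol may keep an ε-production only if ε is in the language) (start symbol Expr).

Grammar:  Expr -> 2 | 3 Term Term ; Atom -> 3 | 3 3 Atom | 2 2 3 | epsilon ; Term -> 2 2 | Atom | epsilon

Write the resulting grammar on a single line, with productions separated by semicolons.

The nullable symbols are {Atom, Term}.
ε ∉ L(G), so no ε-production is kept.
Expand every rule over subsets of its nullable positions: Expr → 3 Term Term gives 3 Term Term | 3 Term | 3. Atom → 3 3 Atom gives 3 3 Atom | 3 3.

Expr -> 2 | 3 Term Term | 3 Term | 3; Atom -> 3 | 3 3 Atom | 3 3 | 2 2 3; Term -> 2 2 | Atom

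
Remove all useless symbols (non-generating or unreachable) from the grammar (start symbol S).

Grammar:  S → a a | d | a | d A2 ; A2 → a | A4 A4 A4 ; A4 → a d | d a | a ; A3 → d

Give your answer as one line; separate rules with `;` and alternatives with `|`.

Generating nonterminals: {A2, A3, A4, S}.
Reachable from S after that: {A2, A4, S}.
Removed useless symbols: {A3} and every production mentioning them.

S → a a | d | a | d A2; A2 → a | A4 A4 A4; A4 → a d | d a | a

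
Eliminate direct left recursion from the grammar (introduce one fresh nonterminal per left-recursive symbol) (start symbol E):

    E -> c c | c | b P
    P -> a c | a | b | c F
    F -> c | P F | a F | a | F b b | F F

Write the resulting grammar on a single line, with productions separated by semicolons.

F is directly left-recursive.
For F: α = {b b, F}, β = {c, P F, a F, a}. Rewrite as F → β F' and F' → α F' | ε.

E -> c c | c | b P; P -> a c | a | b | c F; F -> c F' | P F F' | a F F' | a F'; F' -> b b F' | F F' | ε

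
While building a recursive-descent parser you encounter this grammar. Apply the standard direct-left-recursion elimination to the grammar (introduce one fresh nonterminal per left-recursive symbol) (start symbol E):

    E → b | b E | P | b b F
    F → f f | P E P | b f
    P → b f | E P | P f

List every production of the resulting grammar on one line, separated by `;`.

E → b | b E | P | b b F; F → f f | P E P | b f; P → b f P' | E P P'; P' → f P' | ε

Directly left-recursive nonterminal: P.
For P: α = {f}, β = {b f, E P}. Rewrite as P → β P' and P' → α P' | ε.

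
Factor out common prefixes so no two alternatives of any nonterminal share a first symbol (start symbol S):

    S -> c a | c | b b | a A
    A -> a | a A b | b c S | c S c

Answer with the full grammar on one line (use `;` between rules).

S has alternatives sharing prefix 'c': factor to S → c S' with S' → a | ε.
A has alternatives sharing prefix 'a': factor to A → a A' with A' → ε | A b.

S -> b b | a A | c S'; A -> b c S | c S c | a A'; S' -> a | ε; A' -> ε | A b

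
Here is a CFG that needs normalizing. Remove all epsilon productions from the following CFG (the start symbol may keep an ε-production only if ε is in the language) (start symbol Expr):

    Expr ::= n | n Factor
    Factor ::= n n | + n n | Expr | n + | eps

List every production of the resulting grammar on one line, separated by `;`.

Nullable nonterminals: {Factor}.
ε ∉ L(G), so no ε-production is kept.

Expr ::= n | n Factor; Factor ::= n n | + n n | Expr | n +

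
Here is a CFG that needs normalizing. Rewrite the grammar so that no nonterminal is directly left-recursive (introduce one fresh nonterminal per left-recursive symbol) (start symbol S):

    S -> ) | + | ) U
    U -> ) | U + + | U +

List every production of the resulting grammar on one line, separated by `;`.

S -> ) | + | ) U; U -> ) U'; U' -> + + U' | + U' | ε

U is directly left-recursive.
For U: α = {+ +, +}, β = {)}. Rewrite as U → β U' and U' → α U' | ε.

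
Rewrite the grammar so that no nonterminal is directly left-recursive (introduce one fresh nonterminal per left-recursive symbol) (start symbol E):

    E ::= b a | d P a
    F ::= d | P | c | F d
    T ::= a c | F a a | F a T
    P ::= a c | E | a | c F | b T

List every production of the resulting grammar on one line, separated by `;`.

Left recursion appears on F.
For F: α = {d}, β = {d, P, c}. Rewrite as F → β F' and F' → α F' | ε.

E ::= b a | d P a; F ::= d F' | P F' | c F'; T ::= a c | F a a | F a T; P ::= a c | E | a | c F | b T; F' ::= d F' | ε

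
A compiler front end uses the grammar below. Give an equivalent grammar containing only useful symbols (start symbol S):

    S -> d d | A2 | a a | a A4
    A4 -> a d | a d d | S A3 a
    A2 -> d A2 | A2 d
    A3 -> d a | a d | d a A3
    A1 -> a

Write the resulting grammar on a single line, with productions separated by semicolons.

Generating nonterminals: {A1, A3, A4, S}.
Reachable from S after that: {A3, A4, S}.
Removed useless symbols: {A1, A2} and every production mentioning them.

S -> d d | a a | a A4; A4 -> a d | a d d | S A3 a; A3 -> d a | a d | d a A3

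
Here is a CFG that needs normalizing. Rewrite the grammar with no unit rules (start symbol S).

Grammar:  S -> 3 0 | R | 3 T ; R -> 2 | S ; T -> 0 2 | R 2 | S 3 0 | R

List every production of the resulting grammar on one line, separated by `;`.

Unit pairs: R ⇒* {S}; S ⇒* {R}; T ⇒* {R, S}.
Replace each nonterminal's rules with the union of the non-unit rules of every nonterminal it unit-derives.

S -> 3 0 | 3 T | 2; R -> 3 0 | 3 T | 2; T -> 3 0 | 3 T | 2 | 0 2 | R 2 | S 3 0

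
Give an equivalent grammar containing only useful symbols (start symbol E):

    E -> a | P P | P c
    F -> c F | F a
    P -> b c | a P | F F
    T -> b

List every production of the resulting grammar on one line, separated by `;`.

Generating nonterminals: {E, P, T}.
Reachable from E after that: {E, P}.
Removed useless symbols: {F, T} and every production mentioning them.

E -> a | P P | P c; P -> b c | a P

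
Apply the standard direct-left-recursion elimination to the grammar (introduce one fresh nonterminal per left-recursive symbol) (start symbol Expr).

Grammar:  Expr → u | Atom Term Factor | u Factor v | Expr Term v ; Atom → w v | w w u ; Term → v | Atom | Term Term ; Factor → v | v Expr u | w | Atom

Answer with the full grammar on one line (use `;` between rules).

Left recursion appears on Expr, Term.
For Expr: α = {Term v}, β = {u, Atom Term Factor, u Factor v}. Rewrite as Expr → β Expr1 and Expr1 → α Expr1 | ε.
For Term: α = {Term}, β = {v, Atom}. Rewrite as Term → β Term1 and Term1 → α Term1 | ε.

Expr → u Expr1 | Atom Term Factor Expr1 | u Factor v Expr1; Atom → w v | w w u; Term → v Term1 | Atom Term1; Factor → v | v Expr u | w | Atom; Expr1 → Term v Expr1 | ε; Term1 → Term Term1 | ε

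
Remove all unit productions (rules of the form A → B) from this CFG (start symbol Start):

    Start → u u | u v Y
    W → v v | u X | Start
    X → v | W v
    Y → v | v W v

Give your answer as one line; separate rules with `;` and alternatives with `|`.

Unit pairs: W ⇒* {Start}.
For every A with A ⇒* B via unit rules, add B's non-unit alternatives to A; then delete every rule of the form X → Y.

Start → u u | u v Y; W → u u | u v Y | v v | u X; X → v | W v; Y → v | v W v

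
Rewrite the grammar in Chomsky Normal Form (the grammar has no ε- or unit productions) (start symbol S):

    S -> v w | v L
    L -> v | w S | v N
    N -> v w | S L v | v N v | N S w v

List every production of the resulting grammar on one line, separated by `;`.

Introduce a nonterminal for each terminal appearing in a rule of length ≥ 2: X1 → v, X2 → w.
Binarize each right-hand side of length ≥ 3 by chaining fresh nonterminals (Y1, Y2, …): affected rules were N → S L X1; N → X1 N X1; N → N S X2 X1.

S -> X1 X2 | X1 L; L -> v | X2 S | X1 N; N -> X1 X2 | S Y1 | X1 Y2 | N Y3; X1 -> v; X2 -> w; Y1 -> L X1; Y2 -> N X1; Y3 -> S Y4; Y4 -> X2 X1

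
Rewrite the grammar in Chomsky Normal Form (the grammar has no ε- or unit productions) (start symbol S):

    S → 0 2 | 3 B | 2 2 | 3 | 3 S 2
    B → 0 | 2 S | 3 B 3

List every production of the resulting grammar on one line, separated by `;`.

S → X1 X2 | X3 B | X2 X2 | 3 | X3 Y1; B → 0 | X2 S | X3 Y2; X1 → 0; X2 → 2; X3 → 3; Y1 → S X2; Y2 → B X3

Introduce a nonterminal for each terminal appearing in a rule of length ≥ 2: X1 → 0, X2 → 2, X3 → 3.
Binarize each right-hand side of length ≥ 3 by chaining fresh nonterminals (Y1, Y2, …): affected rules were S → X3 S X2; B → X3 B X3.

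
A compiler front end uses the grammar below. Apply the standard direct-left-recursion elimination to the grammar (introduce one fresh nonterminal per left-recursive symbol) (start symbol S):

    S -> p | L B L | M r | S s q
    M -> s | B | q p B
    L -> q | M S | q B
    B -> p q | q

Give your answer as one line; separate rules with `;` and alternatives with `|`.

S -> p S' | L B L S' | M r S'; M -> s | B | q p B; L -> q | M S | q B; B -> p q | q; S' -> s q S' | ε

Directly left-recursive nonterminal: S.
For S: α = {s q}, β = {p, L B L, M r}. Rewrite as S → β S' and S' → α S' | ε.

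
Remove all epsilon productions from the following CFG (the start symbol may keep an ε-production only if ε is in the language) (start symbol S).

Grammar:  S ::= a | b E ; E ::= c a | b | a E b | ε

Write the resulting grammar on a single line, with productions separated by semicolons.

Nullable set = {E}.
ε ∉ L(G), so no ε-production is kept.
Expand every rule over subsets of its nullable positions: S → b E gives b E | b. E → a E b gives a E b | a b.

S ::= a | b E | b; E ::= c a | b | a E b | a b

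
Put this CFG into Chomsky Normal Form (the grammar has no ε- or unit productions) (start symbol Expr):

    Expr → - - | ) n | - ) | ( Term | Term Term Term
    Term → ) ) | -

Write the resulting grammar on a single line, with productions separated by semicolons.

Expr → X1 X1 | X2 X3 | X1 X2 | X4 Term | Term Y1; Term → X2 X2 | -; X1 → -; X2 → ); X3 → n; X4 → (; Y1 → Term Term

Introduce a nonterminal for each terminal appearing in a rule of length ≥ 2: X1 → -, X2 → ), X3 → n, X4 → (.
Binarize each right-hand side of length ≥ 3 by chaining fresh nonterminals (Y1, Y2, …): affected rules were Expr → Term Term Term.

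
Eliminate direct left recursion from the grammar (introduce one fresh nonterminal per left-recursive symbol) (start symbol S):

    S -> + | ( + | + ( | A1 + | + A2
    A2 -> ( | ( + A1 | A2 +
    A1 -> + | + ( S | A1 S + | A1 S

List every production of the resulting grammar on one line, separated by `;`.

A2, A1 are directly left-recursive.
For A2: α = {+}, β = {(, ( + A1}. Rewrite as A2 → β A2' and A2' → α A2' | ε.
For A1: α = {S +, S}, β = {+, + ( S}. Rewrite as A1 → β A1' and A1' → α A1' | ε.

S -> + | ( + | + ( | A1 + | + A2; A2 -> ( A2' | ( + A1 A2'; A1 -> + A1' | + ( S A1'; A2' -> + A2' | ε; A1' -> S + A1' | S A1' | ε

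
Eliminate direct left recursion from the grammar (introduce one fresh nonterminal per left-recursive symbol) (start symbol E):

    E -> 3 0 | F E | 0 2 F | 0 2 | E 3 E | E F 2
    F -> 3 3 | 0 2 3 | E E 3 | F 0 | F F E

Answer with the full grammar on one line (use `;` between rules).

Directly left-recursive nonterminals: E, F.
For E: α = {3 E, F 2}, β = {3 0, F E, 0 2 F, 0 2}. Rewrite as E → β E' and E' → α E' | ε.
For F: α = {0, F E}, β = {3 3, 0 2 3, E E 3}. Rewrite as F → β F' and F' → α F' | ε.

E -> 3 0 E' | F E E' | 0 2 F E' | 0 2 E'; F -> 3 3 F' | 0 2 3 F' | E E 3 F'; E' -> 3 E E' | F 2 E' | ε; F' -> 0 F' | F E F' | ε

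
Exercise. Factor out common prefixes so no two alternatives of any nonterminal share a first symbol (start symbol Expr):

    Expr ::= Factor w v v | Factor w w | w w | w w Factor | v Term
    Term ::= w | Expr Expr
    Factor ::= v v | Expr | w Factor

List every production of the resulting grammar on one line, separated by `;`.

Expr has alternatives sharing prefix 'Factor w': factor to Expr → Factor w Expr1 with Expr1 → v v | w.
Expr has alternatives sharing prefix 'w w': factor to Expr → w w Expr2 with Expr2 → ε | Factor.

Expr ::= v Term | Factor w Expr1 | w w Expr2; Term ::= w | Expr Expr; Factor ::= v v | Expr | w Factor; Expr1 ::= v v | w; Expr2 ::= ε | Factor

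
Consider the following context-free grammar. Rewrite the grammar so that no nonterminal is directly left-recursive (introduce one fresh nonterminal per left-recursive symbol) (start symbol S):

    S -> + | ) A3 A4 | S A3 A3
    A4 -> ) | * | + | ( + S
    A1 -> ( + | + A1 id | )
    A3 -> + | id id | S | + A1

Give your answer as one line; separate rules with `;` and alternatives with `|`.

S -> + S' | ) A3 A4 S'; A4 -> ) | * | + | ( + S; A1 -> ( + | + A1 id | ); A3 -> + | id id | S | + A1; S' -> A3 A3 S' | ε

Directly left-recursive nonterminal: S.
For S: α = {A3 A3}, β = {+, ) A3 A4}. Rewrite as S → β S' and S' → α S' | ε.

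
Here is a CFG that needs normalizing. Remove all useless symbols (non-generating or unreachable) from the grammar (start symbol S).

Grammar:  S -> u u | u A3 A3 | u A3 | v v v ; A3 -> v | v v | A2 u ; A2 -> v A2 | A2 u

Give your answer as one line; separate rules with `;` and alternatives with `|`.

S -> u u | u A3 A3 | u A3 | v v v; A3 -> v | v v

Generating nonterminals: {A3, S}.
Reachable from S after that: {A3, S}.
Removed useless symbols: {A2} and every production mentioning them.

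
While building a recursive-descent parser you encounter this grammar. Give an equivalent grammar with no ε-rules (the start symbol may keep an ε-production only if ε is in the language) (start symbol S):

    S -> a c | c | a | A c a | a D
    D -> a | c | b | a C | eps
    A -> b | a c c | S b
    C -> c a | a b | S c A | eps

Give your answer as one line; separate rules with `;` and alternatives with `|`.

S -> a c | c | a | A c a | a D; D -> a | c | b | a C; A -> b | a c c | S b; C -> c a | a b | S c A

The nullable symbols are {C, D}.
ε ∉ L(G), so no ε-production is kept.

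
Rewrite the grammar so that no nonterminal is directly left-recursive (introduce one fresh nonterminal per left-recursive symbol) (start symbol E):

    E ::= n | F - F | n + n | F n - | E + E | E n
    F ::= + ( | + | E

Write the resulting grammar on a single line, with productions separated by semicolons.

Directly left-recursive nonterminal: E.
For E: α = {+ E, n}, β = {n, F - F, n + n, F n -}. Rewrite as E → β E' and E' → α E' | ε.

E ::= n E' | F - F E' | n + n E' | F n - E'; F ::= + ( | + | E; E' ::= + E E' | n E' | ε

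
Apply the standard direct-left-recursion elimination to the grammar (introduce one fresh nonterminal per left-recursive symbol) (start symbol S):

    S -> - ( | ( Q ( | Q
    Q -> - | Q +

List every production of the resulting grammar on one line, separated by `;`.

S -> - ( | ( Q ( | Q; Q -> - Q'; Q' -> + Q' | ε

Q is directly left-recursive.
For Q: α = {+}, β = {-}. Rewrite as Q → β Q' and Q' → α Q' | ε.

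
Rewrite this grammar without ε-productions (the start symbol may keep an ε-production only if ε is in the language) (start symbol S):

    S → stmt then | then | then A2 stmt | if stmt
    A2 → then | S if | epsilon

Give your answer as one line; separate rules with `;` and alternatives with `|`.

Nullable set = {A2}.
ε ∉ L(G), so no ε-production is kept.
Expand every rule over subsets of its nullable positions: S → then A2 stmt gives then A2 stmt | then stmt.

S → stmt then | then | then A2 stmt | then stmt | if stmt; A2 → then | S if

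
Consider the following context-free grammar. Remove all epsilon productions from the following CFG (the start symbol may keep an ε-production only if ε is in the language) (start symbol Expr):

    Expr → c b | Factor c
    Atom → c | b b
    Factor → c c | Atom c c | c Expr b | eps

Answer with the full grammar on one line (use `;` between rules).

Expr → c b | Factor c | c; Atom → c | b b; Factor → c c | Atom c c | c Expr b

Nullable nonterminals: {Factor}.
ε ∉ L(G), so no ε-production is kept.
For each production, add variants omitting each subset of nullable occurrences: Expr → Factor c gives Factor c | c.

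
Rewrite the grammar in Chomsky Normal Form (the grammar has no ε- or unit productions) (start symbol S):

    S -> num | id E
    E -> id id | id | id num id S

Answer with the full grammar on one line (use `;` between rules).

S -> num | X1 E; E -> X1 X1 | id | X1 Y1; X1 -> id; X2 -> num; Y1 -> X2 Y2; Y2 -> X1 S

Introduce a nonterminal for each terminal appearing in a rule of length ≥ 2: X1 → id, X2 → num.
Binarize each right-hand side of length ≥ 3 by chaining fresh nonterminals (Y1, Y2, …): affected rules were E → X1 X2 X1 S.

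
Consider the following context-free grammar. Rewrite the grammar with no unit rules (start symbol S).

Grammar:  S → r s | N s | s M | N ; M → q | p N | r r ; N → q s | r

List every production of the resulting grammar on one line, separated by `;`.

S → r s | N s | s M | q s | r; M → q | p N | r r; N → q s | r

Unit pairs: S ⇒* {N}.
For each unit pair (A, B), copy every non-unit production of B to A, then drop all unit productions.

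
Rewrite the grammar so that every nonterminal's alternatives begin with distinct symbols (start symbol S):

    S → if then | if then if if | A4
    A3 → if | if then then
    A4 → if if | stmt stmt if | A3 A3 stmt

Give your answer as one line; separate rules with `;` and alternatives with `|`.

S has alternatives sharing prefix 'if then': factor to S → if then S' with S' → ε | if if.
A3 has alternatives sharing prefix 'if': factor to A3 → if A3' with A3' → ε | then then.

S → A4 | if then S'; A3 → if A3'; A4 → if if | stmt stmt if | A3 A3 stmt; S' → epsilon | if if; A3' → epsilon | then then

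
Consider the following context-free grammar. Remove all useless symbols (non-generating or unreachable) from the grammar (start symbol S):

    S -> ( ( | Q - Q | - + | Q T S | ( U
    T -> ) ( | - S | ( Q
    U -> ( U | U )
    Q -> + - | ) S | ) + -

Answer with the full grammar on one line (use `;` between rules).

S -> ( ( | Q - Q | - + | Q T S; T -> ) ( | - S | ( Q; Q -> + - | ) S | ) + -

Generating nonterminals: {Q, S, T}.
Reachable from S after that: {Q, S, T}.
Removed useless symbols: {U} and every production mentioning them.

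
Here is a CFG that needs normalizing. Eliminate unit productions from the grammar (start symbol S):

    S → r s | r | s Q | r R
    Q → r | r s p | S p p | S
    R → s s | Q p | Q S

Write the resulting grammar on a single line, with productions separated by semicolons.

Unit pairs: Q ⇒* {S}.
For each unit pair (A, B), copy every non-unit production of B to A, then drop all unit productions.

S → r s | r | s Q | r R; Q → r s | r | s Q | r R | r s p | S p p; R → s s | Q p | Q S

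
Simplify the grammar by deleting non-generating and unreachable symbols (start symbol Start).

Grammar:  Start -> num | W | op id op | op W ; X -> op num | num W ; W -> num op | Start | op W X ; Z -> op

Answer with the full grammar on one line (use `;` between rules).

Generating nonterminals: {Start, W, X, Z}.
Reachable from Start after that: {Start, W, X}.
Removed useless symbols: {Z} and every production mentioning them.

Start -> num | W | op id op | op W; X -> op num | num W; W -> num op | Start | op W X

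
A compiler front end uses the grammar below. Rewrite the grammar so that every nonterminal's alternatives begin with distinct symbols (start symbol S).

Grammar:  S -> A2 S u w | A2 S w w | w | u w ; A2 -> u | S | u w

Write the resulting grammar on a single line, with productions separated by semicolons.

S -> w | u w | A2 S S'; A2 -> S | u A2'; S' -> u w | w w; A2' -> ε | w

S has alternatives sharing prefix 'A2 S': factor to S → A2 S S' with S' → u w | w w.
A2 has alternatives sharing prefix 'u': factor to A2 → u A2' with A2' → ε | w.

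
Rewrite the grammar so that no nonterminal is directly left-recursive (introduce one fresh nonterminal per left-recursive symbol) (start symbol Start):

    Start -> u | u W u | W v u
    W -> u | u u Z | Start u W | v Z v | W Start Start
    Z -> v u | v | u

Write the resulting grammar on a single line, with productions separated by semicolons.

W is directly left-recursive.
For W: α = {Start Start}, β = {u, u u Z, Start u W, v Z v}. Rewrite as W → β W1 and W1 → α W1 | ε.

Start -> u | u W u | W v u; W -> u W1 | u u Z W1 | Start u W W1 | v Z v W1; Z -> v u | v | u; W1 -> Start Start W1 | ε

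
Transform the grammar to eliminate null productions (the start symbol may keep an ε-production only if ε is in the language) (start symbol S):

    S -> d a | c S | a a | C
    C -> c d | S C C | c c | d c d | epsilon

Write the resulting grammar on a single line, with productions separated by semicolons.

S -> d a | c S | c | a a | C | ε; C -> c d | S C C | S C | S | C C | c c | d c d

Nullable nonterminals: {C, S}.
ε ∈ L(G) since S is nullable, so keep S → ε.
Add the nullable-subset variants: S → c S gives c S | c. C → S C C gives S C C | S C | S | C C.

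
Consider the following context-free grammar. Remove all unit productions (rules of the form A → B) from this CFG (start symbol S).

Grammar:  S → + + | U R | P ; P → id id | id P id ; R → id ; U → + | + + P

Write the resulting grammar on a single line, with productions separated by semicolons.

S → + + | U R | id id | id P id; P → id id | id P id; R → id; U → + | + + P

Unit pairs: S ⇒* {P}.
For every A with A ⇒* B via unit rules, add B's non-unit alternatives to A; then delete every rule of the form X → Y.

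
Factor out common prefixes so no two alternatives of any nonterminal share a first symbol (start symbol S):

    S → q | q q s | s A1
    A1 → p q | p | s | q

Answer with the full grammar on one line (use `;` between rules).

S → s A1 | q S'; A1 → s | q | p A1'; S' → ε | q s; A1' → q | ε

S has alternatives sharing prefix 'q': factor to S → q S' with S' → ε | q s.
A1 has alternatives sharing prefix 'p': factor to A1 → p A1' with A1' → q | ε.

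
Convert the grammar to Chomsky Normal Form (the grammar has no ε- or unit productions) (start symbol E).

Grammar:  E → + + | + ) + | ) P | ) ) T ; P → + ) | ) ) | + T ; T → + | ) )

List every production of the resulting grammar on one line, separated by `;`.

E → X1 X1 | X1 Y1 | X2 P | X2 Y2; P → X1 X2 | X2 X2 | X1 T; T → + | X2 X2; X1 → +; X2 → ); Y1 → X2 X1; Y2 → X2 T

Introduce a nonterminal for each terminal appearing in a rule of length ≥ 2: X1 → +, X2 → ).
Binarize each right-hand side of length ≥ 3 by chaining fresh nonterminals (Y1, Y2, …): affected rules were E → X1 X2 X1; E → X2 X2 T.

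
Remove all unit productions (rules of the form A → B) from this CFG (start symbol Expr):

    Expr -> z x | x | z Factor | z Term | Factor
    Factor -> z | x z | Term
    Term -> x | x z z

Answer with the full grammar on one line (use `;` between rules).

Expr -> x | x z z | z | x z | z x | z Factor | z Term; Factor -> x | x z z | z | x z; Term -> x | x z z

Unit pairs: Expr ⇒* {Factor, Term}; Factor ⇒* {Term}.
Replace each nonterminal's rules with the union of the non-unit rules of every nonterminal it unit-derives.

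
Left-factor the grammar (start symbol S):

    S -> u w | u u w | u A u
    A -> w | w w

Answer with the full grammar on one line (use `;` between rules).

S -> u S'; A -> w A'; S' -> w | u w | A u; A' -> ε | w

S has alternatives sharing prefix 'u': factor to S → u S' with S' → w | u w | A u.
A has alternatives sharing prefix 'w': factor to A → w A' with A' → ε | w.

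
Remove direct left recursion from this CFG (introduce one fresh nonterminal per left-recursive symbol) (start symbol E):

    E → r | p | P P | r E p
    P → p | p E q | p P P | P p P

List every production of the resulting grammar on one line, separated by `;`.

E → r | p | P P | r E p; P → p P' | p E q P' | p P P P'; P' → p P P' | ε

P is directly left-recursive.
For P: α = {p P}, β = {p, p E q, p P P}. Rewrite as P → β P' and P' → α P' | ε.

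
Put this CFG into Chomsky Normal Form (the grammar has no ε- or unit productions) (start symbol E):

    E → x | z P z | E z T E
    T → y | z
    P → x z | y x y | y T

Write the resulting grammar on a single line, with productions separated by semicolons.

Introduce a nonterminal for each terminal appearing in a rule of length ≥ 2: X1 → z, X2 → x, X3 → y.
Binarize each right-hand side of length ≥ 3 by chaining fresh nonterminals (Y1, Y2, …): affected rules were E → X1 P X1; E → E X1 T E; P → X3 X2 X3.

E → x | X1 Y1 | E Y2; T → y | z; P → X2 X1 | X3 Y4 | X3 T; X1 → z; X2 → x; X3 → y; Y1 → P X1; Y2 → X1 Y3; Y3 → T E; Y4 → X2 X3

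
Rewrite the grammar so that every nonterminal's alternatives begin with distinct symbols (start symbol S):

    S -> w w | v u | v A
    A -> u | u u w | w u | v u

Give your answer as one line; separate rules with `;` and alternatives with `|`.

S -> w w | v S'; A -> w u | v u | u A'; S' -> u | A; A' -> eps | u w

S has alternatives sharing prefix 'v': factor to S → v S' with S' → u | A.
A has alternatives sharing prefix 'u': factor to A → u A' with A' → ε | u w.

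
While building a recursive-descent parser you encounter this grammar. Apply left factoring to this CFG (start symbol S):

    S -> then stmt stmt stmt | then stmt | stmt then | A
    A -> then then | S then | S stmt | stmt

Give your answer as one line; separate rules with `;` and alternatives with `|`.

S has alternatives sharing prefix 'then stmt': factor to S → then stmt S' with S' → stmt stmt | ε.
A has alternatives sharing prefix 'S': factor to A → S A' with A' → then | stmt.

S -> stmt then | A | then stmt S'; A -> then then | stmt | S A'; S' -> stmt stmt | ε; A' -> then | stmt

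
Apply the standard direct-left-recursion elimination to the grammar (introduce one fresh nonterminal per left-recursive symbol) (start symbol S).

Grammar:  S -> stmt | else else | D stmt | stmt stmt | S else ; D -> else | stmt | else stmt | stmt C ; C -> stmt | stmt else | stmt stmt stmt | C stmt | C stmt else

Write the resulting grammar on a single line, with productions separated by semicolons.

Left recursion appears on S, C.
For S: α = {else}, β = {stmt, else else, D stmt, stmt stmt}. Rewrite as S → β S' and S' → α S' | ε.
For C: α = {stmt, stmt else}, β = {stmt, stmt else, stmt stmt stmt}. Rewrite as C → β C' and C' → α C' | ε.

S -> stmt S' | else else S' | D stmt S' | stmt stmt S'; D -> else | stmt | else stmt | stmt C; C -> stmt C' | stmt else C' | stmt stmt stmt C'; S' -> else S' | ε; C' -> stmt C' | stmt else C' | ε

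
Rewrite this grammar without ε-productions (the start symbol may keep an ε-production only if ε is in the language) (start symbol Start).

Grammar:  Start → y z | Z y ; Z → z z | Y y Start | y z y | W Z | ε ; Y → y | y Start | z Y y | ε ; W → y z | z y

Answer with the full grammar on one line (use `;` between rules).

Nullable nonterminals: {Y, Z}.
ε ∉ L(G), so no ε-production is kept.
Expand every rule over subsets of its nullable positions: Start → Z y gives Z y | y. Z → Y y Start gives Y y Start | y Start. Z → W Z gives W Z | W. Y → z Y y gives z Y y | z y.

Start → y z | Z y | y; Z → z z | Y y Start | y Start | y z y | W Z | W; Y → y | y Start | z Y y | z y; W → y z | z y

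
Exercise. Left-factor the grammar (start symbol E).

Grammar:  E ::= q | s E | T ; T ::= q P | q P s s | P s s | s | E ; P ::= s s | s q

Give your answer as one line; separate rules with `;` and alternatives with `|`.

T has alternatives sharing prefix 'q P': factor to T → q P T' with T' → ε | s s.
P has alternatives sharing prefix 's': factor to P → s P' with P' → s | q.

E ::= q | s E | T; T ::= P s s | s | E | q P T'; P ::= s P'; T' ::= ε | s s; P' ::= s | q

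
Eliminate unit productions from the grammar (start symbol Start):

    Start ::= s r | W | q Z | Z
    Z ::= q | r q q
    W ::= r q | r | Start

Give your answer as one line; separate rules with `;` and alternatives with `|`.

Unit pairs: Start ⇒* {W, Z}; W ⇒* {Start, Z}.
Replace each nonterminal's rules with the union of the non-unit rules of every nonterminal it unit-derives.

Start ::= q | r q q | s r | q Z | r q | r; Z ::= q | r q q; W ::= q | r q q | s r | q Z | r q | r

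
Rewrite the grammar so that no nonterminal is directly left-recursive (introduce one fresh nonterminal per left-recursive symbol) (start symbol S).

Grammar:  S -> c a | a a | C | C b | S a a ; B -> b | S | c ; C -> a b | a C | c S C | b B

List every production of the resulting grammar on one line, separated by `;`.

Directly left-recursive nonterminal: S.
For S: α = {a a}, β = {c a, a a, C, C b}. Rewrite as S → β S' and S' → α S' | ε.

S -> c a S' | a a S' | C S' | C b S'; B -> b | S | c; C -> a b | a C | c S C | b B; S' -> a a S' | eps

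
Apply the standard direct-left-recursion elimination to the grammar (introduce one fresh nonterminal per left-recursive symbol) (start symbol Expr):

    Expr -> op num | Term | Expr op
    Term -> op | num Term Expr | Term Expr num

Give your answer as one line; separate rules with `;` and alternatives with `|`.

Expr, Term are directly left-recursive.
For Expr: α = {op}, β = {op num, Term}. Rewrite as Expr → β Expr1 and Expr1 → α Expr1 | ε.
For Term: α = {Expr num}, β = {op, num Term Expr}. Rewrite as Term → β Term1 and Term1 → α Term1 | ε.

Expr -> op num Expr1 | Term Expr1; Term -> op Term1 | num Term Expr Term1; Expr1 -> op Expr1 | eps; Term1 -> Expr num Term1 | eps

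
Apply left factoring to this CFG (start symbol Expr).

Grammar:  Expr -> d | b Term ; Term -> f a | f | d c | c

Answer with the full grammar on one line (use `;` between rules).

Term has alternatives sharing prefix 'f': factor to Term → f Term1 with Term1 → a | ε.

Expr -> d | b Term; Term -> d c | c | f Term1; Term1 -> a | ε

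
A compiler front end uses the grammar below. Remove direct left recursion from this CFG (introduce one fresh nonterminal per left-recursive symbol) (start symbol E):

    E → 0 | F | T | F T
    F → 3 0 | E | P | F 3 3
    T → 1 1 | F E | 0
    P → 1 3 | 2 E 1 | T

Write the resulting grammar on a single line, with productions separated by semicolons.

E → 0 | F | T | F T; F → 3 0 F' | E F' | P F'; T → 1 1 | F E | 0; P → 1 3 | 2 E 1 | T; F' → 3 3 F' | ε

F is directly left-recursive.
For F: α = {3 3}, β = {3 0, E, P}. Rewrite as F → β F' and F' → α F' | ε.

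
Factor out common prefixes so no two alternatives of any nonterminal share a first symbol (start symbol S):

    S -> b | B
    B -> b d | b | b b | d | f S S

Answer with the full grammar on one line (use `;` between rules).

B has alternatives sharing prefix 'b': factor to B → b B' with B' → d | ε | b.

S -> b | B; B -> d | f S S | b B'; B' -> d | ε | b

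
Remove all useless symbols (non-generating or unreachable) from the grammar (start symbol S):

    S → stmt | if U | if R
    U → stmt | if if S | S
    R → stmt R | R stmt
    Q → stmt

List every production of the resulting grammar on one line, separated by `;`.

Generating nonterminals: {Q, S, U}.
Reachable from S after that: {S, U}.
Removed useless symbols: {Q, R} and every production mentioning them.

S → stmt | if U; U → stmt | if if S | S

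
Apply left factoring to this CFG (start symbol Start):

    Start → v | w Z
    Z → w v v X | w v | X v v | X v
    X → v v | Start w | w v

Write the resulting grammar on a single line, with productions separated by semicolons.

Start → v | w Z; Z → w v Z1 | X v Z2; X → v v | Start w | w v; Z1 → v X | ε; Z2 → v | ε

Z has alternatives sharing prefix 'w v': factor to Z → w v Z1 with Z1 → v X | ε.
Z has alternatives sharing prefix 'X v': factor to Z → X v Z2 with Z2 → v | ε.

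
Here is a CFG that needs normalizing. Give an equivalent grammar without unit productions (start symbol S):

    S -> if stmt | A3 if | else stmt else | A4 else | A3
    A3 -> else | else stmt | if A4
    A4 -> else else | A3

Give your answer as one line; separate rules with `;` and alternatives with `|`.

Unit pairs: A4 ⇒* {A3}; S ⇒* {A3}.
For every A with A ⇒* B via unit rules, add B's non-unit alternatives to A; then delete every rule of the form X → Y.

S -> if stmt | A3 if | else stmt else | A4 else | else | else stmt | if A4; A3 -> else | else stmt | if A4; A4 -> else else | else | else stmt | if A4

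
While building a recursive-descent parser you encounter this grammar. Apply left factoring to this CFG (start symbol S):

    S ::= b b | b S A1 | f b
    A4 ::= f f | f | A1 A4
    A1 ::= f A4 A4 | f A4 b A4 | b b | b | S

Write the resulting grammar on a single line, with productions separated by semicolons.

S ::= f b | b S'; A4 ::= A1 A4 | f A4'; A1 ::= S | f A4 A1' | b A1''; S' ::= b | S A1; A4' ::= f | ε; A1' ::= A4 | b A4; A1'' ::= b | ε

S has alternatives sharing prefix 'b': factor to S → b S' with S' → b | S A1.
A4 has alternatives sharing prefix 'f': factor to A4 → f A4' with A4' → f | ε.
A1 has alternatives sharing prefix 'f A4': factor to A1 → f A4 A1' with A1' → A4 | b A4.
A1 has alternatives sharing prefix 'b': factor to A1 → b A1'' with A1'' → b | ε.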